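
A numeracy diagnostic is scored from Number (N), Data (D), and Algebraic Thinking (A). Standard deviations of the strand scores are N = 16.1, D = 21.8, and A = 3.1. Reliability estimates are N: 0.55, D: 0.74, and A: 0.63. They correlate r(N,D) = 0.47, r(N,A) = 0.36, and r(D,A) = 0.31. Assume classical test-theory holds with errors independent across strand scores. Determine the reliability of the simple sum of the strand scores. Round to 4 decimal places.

Var(N+D+A) = 16.1² + 21.8² + 3.1² + 2·[16.1·21.8·0.47 + 16.1·3.1·0.36 + 21.8·3.1·0.31] = 744.06 + 407.756 = 1151.82.
With uncorrelated errors the cross-covariances are all true-score covariance, so they carry over unchanged; only the diagonal terms shrink to ρᵢσᵢ².
True-score variance = [16.1²·0.55 + 21.8²·0.74 + 3.1²·0.63] + 407.756 = 500.297 + 407.756 = 908.053.
Reliability = 908.053 / 1151.82 = 0.7884.

0.7884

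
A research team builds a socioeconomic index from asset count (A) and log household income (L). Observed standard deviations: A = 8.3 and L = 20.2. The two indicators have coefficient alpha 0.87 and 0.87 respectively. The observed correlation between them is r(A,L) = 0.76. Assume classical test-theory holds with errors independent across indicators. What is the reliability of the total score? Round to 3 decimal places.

Var(A+L) = 8.3² + 20.2² + 2·[8.3·20.2·0.76] = 476.93 + 254.843 = 731.773.
Because errors are independent across components, Cov(Tᵢ,Tⱼ) = Cov(Xᵢ,Xⱼ); the off-diagonal part of the true-score variance is the same as above.
True-score variance = [8.3²·0.87 + 20.2²·0.87] + 254.843 = 414.929 + 254.843 = 669.772.
Reliability = 669.772 / 731.773 = 0.915.

0.915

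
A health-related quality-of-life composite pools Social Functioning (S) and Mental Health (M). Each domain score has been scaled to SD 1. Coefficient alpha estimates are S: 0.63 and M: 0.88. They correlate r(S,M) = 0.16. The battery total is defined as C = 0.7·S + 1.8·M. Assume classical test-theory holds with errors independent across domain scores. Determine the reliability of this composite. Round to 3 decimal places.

Var(C) = 0.7² + 1.8² + 2·[1.26·0.16] = 3.73 + 0.4032 = 4.1332.
With uncorrelated errors the cross-covariances are all true-score covariance, so they carry over unchanged; only the diagonal terms shrink to ρᵢσᵢ².
True-score variance = [0.7²·0.63 + 1.8²·0.88] + 0.4032 = 3.1599 + 0.4032 = 3.5631.
Reliability = 3.5631 / 4.1332 = 0.862.

0.862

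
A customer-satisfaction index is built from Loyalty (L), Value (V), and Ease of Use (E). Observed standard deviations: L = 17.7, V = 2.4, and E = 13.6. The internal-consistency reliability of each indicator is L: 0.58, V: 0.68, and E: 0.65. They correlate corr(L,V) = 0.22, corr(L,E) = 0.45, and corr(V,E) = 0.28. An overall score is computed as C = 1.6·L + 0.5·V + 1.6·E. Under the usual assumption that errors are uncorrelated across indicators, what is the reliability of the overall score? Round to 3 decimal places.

Var(C) = 1.6²·17.7² + 0.5²·2.4² + 1.6²·13.6² + 2·[0.8·17.7·2.4·0.22 + 2.56·17.7·13.6·0.45 + 0.8·2.4·13.6·0.28] = 1276.96 + 584.195 = 1861.15.
With uncorrelated errors the cross-covariances are all true-score covariance, so they carry over unchanged; only the diagonal terms shrink to ρᵢσᵢ².
True-score variance = [1.6²·17.7²·0.58 + 0.5²·2.4²·0.68 + 1.6²·13.6²·0.65] + 584.195 = 773.926 + 584.195 = 1358.12.
Reliability = 1358.12 / 1861.15 = 0.730.

0.730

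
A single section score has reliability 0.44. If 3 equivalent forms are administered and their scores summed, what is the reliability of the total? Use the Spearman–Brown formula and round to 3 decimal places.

0.702

ρ_k = kρ / (1 + (k−1)ρ) = 3·0.44 / (1 + 2·0.44) = 1.320 / 1.880 = 0.702.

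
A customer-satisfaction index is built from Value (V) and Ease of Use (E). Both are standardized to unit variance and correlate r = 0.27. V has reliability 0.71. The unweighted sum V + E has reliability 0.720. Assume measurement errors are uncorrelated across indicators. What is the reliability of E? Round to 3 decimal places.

Var(V+E) = 2 + 2·0.27 = 2.540.
True-score variance = ρ_V + ρ_E + 2·0.27, so 0.720 = (0.71 + ρ_E + 0.54) / 2.540.
ρ_E = 0.720·2.540 − 0.71 − 0.54 = 0.579.

0.579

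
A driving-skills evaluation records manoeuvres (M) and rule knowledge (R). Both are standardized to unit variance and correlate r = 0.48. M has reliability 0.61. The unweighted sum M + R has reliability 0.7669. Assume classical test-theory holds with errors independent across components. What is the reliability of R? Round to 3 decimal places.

Var(M+R) = 2 + 2·0.48 = 2.960.
True-score variance = ρ_M + ρ_R + 2·0.48, so 0.7669 = (0.61 + ρ_R + 0.96) / 2.960.
ρ_R = 0.7669·2.960 − 0.61 − 0.96 = 0.700.

0.700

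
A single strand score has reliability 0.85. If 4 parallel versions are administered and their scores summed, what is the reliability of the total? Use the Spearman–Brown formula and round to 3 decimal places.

ρ_k = kρ / (1 + (k−1)ρ) = 4·0.85 / (1 + 3·0.85) = 3.400 / 3.550 = 0.958.

0.958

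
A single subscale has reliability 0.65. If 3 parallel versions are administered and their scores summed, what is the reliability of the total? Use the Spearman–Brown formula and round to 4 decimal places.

ρ_k = kρ / (1 + (k−1)ρ) = 3·0.65 / (1 + 2·0.65) = 1.950 / 2.300 = 0.8478.

0.8478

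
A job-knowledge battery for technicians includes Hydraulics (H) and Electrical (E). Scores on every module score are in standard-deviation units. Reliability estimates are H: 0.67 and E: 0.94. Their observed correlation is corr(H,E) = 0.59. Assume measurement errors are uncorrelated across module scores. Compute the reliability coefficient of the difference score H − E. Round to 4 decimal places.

0.5244

Var(H−E) = 1 + 1 − 2·0.59 = 2 − 1.18 = 0.82.
Because errors are independent across components, Cov(Tᵢ,Tⱼ) = Cov(Xᵢ,Xⱼ); the off-diagonal part of the true-score variance is the same as above.
True-score variance = [0.67 + 0.94] − 1.18 = 1.61 − 1.18 = 0.43.
Reliability = 0.43 / 0.82 = 0.5244.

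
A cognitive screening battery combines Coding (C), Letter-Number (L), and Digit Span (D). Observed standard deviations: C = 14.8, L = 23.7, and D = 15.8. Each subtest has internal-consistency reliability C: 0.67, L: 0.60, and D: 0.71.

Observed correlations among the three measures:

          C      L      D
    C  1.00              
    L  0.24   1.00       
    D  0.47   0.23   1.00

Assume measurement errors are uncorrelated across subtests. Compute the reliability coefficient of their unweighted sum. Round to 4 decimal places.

Var(C+L+D) = 14.8² + 23.7² + 15.8² + 2·[14.8·23.7·0.24 + 14.8·15.8·0.47 + 23.7·15.8·0.23] = 1030.37 + 560.426 = 1590.8.
With uncorrelated errors the cross-covariances are all true-score covariance, so they carry over unchanged; only the diagonal terms shrink to ρᵢσᵢ².
True-score variance = [14.8²·0.67 + 23.7²·0.60 + 15.8²·0.71] + 560.426 = 661.015 + 560.426 = 1221.44.
Reliability = 1221.44 / 1590.8 = 0.7678.

0.7678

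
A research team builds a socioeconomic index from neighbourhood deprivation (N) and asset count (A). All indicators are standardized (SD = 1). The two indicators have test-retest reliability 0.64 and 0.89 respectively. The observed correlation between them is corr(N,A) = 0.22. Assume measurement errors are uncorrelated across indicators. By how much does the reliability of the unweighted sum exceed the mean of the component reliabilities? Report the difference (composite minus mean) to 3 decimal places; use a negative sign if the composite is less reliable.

Var(sum) = 2 + 0.44 = 2.44; true-score variance = 1.53 + 0.44 = 1.97; composite reliability = 0.8074.
Mean component reliability = 0.7650.
Difference = 0.8074 − 0.7650 = 0.042.

0.042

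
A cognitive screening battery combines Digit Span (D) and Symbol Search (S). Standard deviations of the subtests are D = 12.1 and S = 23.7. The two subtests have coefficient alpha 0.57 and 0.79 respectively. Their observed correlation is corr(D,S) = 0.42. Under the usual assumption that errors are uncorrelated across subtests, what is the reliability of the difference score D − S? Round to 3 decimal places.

0.613

Var(D−S) = 12.1² + 23.7² − 2·12.1·23.7·0.42 = 708.1 − 240.887 = 467.213.
With uncorrelated errors the cross-covariances are all true-score covariance, so they carry over unchanged; only the diagonal terms shrink to ρᵢσᵢ².
True-score variance = [12.1²·0.57 + 23.7²·0.79] − 240.887 = 527.189 − 240.887 = 286.302.
Reliability = 286.302 / 467.213 = 0.613.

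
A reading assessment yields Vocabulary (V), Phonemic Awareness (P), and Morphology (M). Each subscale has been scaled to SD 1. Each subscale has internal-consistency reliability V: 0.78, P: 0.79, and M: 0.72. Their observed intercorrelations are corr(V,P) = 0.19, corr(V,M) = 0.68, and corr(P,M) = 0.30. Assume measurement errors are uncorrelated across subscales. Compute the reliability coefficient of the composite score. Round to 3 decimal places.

0.867

Var(V+P+M) = 3 + 2·[0.19 + 0.68 + 0.30] = 3 + 2.34 = 5.34.
Because errors are independent across components, Cov(Tᵢ,Tⱼ) = Cov(Xᵢ,Xⱼ); the off-diagonal part of the true-score variance is the same as above.
True-score variance = [0.78 + 0.79 + 0.72] + 2.34 = 2.29 + 2.34 = 4.63.
Reliability = 4.63 / 5.34 = 0.867.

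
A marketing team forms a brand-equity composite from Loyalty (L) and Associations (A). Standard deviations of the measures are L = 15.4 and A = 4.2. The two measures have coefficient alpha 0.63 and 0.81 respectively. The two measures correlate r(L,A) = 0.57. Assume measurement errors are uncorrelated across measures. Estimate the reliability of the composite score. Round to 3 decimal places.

0.723

Var(L+A) = 15.4² + 4.2² + 2·[15.4·4.2·0.57] = 254.8 + 73.7352 = 328.535.
Under uncorrelated errors the observed covariances equal the true-score covariances, so only the own-variance terms attenuate.
True-score variance = [15.4²·0.63 + 4.2²·0.81] + 73.7352 = 163.699 + 73.7352 = 237.434.
Reliability = 237.434 / 328.535 = 0.723.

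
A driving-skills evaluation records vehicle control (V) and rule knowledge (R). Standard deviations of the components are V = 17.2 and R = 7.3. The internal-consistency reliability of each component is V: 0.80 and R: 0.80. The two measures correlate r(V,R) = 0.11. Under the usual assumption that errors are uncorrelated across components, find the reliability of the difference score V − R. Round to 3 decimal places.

0.783

Var(V−R) = 17.2² + 7.3² − 2·17.2·7.3·0.11 = 349.13 − 27.6232 = 321.507.
With uncorrelated errors the cross-covariances are all true-score covariance, so they carry over unchanged; only the diagonal terms shrink to ρᵢσᵢ².
True-score variance = [17.2²·0.80 + 7.3²·0.80] − 27.6232 = 279.304 − 27.6232 = 251.681.
Reliability = 251.681 / 321.507 = 0.783.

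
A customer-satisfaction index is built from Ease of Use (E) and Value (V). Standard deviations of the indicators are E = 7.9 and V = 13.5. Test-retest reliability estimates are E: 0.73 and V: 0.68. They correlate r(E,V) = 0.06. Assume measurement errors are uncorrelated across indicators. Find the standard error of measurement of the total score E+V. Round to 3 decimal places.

Var(total) = 244.66 + 12.798 = 257.458.
True-score variance = 169.489 + 12.798 = 182.287, so reliability = 0.7080.
Error variance = 257.458 − 182.287 = 75.1707; SEM = √75.1707 = 8.670.

8.670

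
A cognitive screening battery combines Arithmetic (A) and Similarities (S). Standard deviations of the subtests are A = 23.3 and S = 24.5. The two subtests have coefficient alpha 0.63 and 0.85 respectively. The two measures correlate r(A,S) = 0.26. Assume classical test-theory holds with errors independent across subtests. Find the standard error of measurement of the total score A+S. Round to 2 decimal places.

17.06

Var(total) = 1143.14 + 296.842 = 1439.98.
True-score variance = 852.233 + 296.842 = 1149.08, so reliability = 0.7980.
Error variance = 1439.98 − 1149.08 = 290.907; SEM = √290.907 = 17.06.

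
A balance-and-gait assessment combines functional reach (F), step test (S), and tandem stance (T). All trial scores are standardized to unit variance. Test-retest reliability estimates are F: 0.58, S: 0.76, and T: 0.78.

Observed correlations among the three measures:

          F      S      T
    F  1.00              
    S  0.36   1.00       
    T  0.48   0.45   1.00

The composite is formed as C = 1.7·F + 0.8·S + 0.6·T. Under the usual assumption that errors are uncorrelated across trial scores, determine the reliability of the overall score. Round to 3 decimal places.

0.770

Var(C) = 1.7² + 0.8² + 0.6² + 2·[1.36·0.36 + 1.02·0.48 + 0.48·0.45] = 3.89 + 2.3904 = 6.2804.
With uncorrelated errors the cross-covariances are all true-score covariance, so they carry over unchanged; only the diagonal terms shrink to ρᵢσᵢ².
True-score variance = [1.7²·0.58 + 0.8²·0.76 + 0.6²·0.78] + 2.3904 = 2.4434 + 2.3904 = 4.8338.
Reliability = 4.8338 / 6.2804 = 0.770.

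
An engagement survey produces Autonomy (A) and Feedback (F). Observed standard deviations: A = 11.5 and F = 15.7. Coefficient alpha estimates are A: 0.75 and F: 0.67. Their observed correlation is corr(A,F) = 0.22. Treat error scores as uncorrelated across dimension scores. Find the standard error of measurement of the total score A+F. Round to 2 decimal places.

Var(total) = 378.74 + 79.442 = 458.182.
True-score variance = 264.336 + 79.442 = 343.778, so reliability = 0.7503.
Error variance = 458.182 − 343.778 = 114.404; SEM = √114.404 = 10.70.

10.70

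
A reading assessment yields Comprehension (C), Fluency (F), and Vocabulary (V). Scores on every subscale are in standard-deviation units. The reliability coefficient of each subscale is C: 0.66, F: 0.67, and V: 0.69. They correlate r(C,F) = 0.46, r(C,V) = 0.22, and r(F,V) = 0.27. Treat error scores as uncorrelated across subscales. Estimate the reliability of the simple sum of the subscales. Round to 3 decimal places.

0.800

Var(C+F+V) = 3 + 2·[0.46 + 0.22 + 0.27] = 3 + 1.9 = 4.9.
With uncorrelated errors the cross-covariances are all true-score covariance, so they carry over unchanged; only the diagonal terms shrink to ρᵢσᵢ².
True-score variance = [0.66 + 0.67 + 0.69] + 1.9 = 2.02 + 1.9 = 3.92.
Reliability = 3.92 / 4.9 = 0.800.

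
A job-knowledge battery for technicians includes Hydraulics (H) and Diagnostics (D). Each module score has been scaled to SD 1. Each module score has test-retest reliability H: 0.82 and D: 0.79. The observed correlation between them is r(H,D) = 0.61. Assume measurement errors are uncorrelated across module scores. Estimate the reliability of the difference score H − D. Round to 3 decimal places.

0.500

Var(H−D) = 1 + 1 − 2·0.61 = 2 − 1.22 = 0.78.
Because errors are independent across components, Cov(Tᵢ,Tⱼ) = Cov(Xᵢ,Xⱼ); the off-diagonal part of the true-score variance is the same as above.
True-score variance = [0.82 + 0.79] − 1.22 = 1.61 − 1.22 = 0.39.
Reliability = 0.39 / 0.78 = 0.500.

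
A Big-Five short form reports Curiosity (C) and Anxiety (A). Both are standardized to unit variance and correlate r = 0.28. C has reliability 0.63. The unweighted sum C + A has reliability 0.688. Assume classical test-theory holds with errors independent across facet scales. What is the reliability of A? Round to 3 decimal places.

0.571

Var(C+A) = 2 + 2·0.28 = 2.560.
True-score variance = ρ_C + ρ_A + 2·0.28, so 0.688 = (0.63 + ρ_A + 0.56) / 2.560.
ρ_A = 0.688·2.560 − 0.63 − 0.56 = 0.571.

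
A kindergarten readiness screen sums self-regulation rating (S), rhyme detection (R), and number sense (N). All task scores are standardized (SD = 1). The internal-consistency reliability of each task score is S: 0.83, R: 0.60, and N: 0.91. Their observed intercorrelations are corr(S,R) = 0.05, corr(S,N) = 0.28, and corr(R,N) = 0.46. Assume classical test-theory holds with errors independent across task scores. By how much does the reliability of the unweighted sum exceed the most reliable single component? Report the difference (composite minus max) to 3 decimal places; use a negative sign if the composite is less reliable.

-0.054

Var(sum) = 3 + 1.58 = 4.58; true-score variance = 2.34 + 1.58 = 3.92; composite reliability = 0.8559.
Max component reliability = 0.9100.
Difference = 0.8559 − 0.9100 = -0.054.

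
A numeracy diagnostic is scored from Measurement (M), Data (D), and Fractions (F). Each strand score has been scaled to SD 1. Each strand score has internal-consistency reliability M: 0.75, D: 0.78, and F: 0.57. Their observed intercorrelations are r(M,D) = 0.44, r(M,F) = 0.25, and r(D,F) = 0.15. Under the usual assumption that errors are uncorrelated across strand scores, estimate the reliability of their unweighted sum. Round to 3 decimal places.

Var(M+D+F) = 3 + 2·[0.44 + 0.25 + 0.15] = 3 + 1.68 = 4.68.
Because errors are independent across components, Cov(Tᵢ,Tⱼ) = Cov(Xᵢ,Xⱼ); the off-diagonal part of the true-score variance is the same as above.
True-score variance = [0.75 + 0.78 + 0.57] + 1.68 = 2.1 + 1.68 = 3.78.
Reliability = 3.78 / 4.68 = 0.808.

0.808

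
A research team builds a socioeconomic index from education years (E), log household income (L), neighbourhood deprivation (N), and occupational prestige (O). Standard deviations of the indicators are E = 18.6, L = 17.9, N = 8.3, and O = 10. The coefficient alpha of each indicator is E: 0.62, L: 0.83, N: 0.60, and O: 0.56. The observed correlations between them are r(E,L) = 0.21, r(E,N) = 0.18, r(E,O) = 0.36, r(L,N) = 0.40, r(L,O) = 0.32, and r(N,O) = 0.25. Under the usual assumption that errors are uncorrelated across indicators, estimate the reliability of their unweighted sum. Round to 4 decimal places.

0.8211

Var(E+L+N+O) = 18.6² + 17.9² + 8.3² + 10² + 2·[18.6·17.9·0.21 + 18.6·8.3·0.18 + 18.6·10·0.36 + 17.9·8.3·0.40 + 17.9·10·0.32 + 8.3·10·0.25] = 835.26 + 604.248 = 1439.51.
With uncorrelated errors the cross-covariances are all true-score covariance, so they carry over unchanged; only the diagonal terms shrink to ρᵢσᵢ².
True-score variance = [18.6²·0.62 + 17.9²·0.83 + 8.3²·0.60 + 10²·0.56] + 604.248 = 577.769 + 604.248 = 1182.02.
Reliability = 1182.02 / 1439.51 = 0.8211.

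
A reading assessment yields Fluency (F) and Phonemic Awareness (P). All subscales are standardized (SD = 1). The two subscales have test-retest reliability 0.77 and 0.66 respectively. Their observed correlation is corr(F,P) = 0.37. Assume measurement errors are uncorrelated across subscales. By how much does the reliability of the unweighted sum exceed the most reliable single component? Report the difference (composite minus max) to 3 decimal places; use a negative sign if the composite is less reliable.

0.022

Var(sum) = 2 + 0.74 = 2.74; true-score variance = 1.43 + 0.74 = 2.17; composite reliability = 0.7920.
Max component reliability = 0.7700.
Difference = 0.7920 − 0.7700 = 0.022.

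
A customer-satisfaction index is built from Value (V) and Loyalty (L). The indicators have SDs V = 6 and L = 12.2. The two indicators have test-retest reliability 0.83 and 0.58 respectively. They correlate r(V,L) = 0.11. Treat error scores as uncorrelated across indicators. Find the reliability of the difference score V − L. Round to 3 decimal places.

Var(V−L) = 6² + 12.2² − 2·6·12.2·0.11 = 184.84 − 16.104 = 168.736.
With uncorrelated errors the cross-covariances are all true-score covariance, so they carry over unchanged; only the diagonal terms shrink to ρᵢσᵢ².
True-score variance = [6²·0.83 + 12.2²·0.58] − 16.104 = 116.207 − 16.104 = 100.103.
Reliability = 100.103 / 168.736 = 0.593.

0.593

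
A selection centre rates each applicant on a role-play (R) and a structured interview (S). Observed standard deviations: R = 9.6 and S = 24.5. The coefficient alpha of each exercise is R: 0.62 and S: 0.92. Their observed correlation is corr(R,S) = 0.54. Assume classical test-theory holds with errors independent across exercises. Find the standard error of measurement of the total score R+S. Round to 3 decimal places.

9.113

Var(total) = 692.41 + 254.016 = 946.426.
True-score variance = 609.369 + 254.016 = 863.385, so reliability = 0.9123.
Error variance = 946.426 − 863.385 = 83.0408; SEM = √83.0408 = 9.113.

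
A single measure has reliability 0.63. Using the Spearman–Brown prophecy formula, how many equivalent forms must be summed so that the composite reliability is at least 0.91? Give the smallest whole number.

k ≥ ρ*(1−ρ₁)/(ρ₁(1−ρ*)) = 0.91·0.37 / (0.63·0.09) = 5.938.
Smallest integer k = 6.

6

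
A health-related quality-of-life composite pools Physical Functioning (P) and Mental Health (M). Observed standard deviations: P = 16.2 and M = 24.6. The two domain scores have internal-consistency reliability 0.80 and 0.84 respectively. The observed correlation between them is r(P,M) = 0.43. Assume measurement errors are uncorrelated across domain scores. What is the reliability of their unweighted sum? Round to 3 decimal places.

Var(P+M) = 16.2² + 24.6² + 2·[16.2·24.6·0.43] = 867.6 + 342.727 = 1210.33.
Because errors are independent across components, Cov(Tᵢ,Tⱼ) = Cov(Xᵢ,Xⱼ); the off-diagonal part of the true-score variance is the same as above.
True-score variance = [16.2²·0.80 + 24.6²·0.84] + 342.727 = 718.286 + 342.727 = 1061.01.
Reliability = 1061.01 / 1210.33 = 0.877.

0.877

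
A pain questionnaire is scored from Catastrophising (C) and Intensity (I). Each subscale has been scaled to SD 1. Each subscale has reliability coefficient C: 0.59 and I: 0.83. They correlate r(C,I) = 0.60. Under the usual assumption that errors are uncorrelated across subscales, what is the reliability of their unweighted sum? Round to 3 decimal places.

0.819

Var(C+I) = 2 + 2·[0.60] = 2 + 1.2 = 3.2.
Under uncorrelated errors the observed covariances equal the true-score covariances, so only the own-variance terms attenuate.
True-score variance = [0.59 + 0.83] + 1.2 = 1.42 + 1.2 = 2.62.
Reliability = 2.62 / 3.2 = 0.819.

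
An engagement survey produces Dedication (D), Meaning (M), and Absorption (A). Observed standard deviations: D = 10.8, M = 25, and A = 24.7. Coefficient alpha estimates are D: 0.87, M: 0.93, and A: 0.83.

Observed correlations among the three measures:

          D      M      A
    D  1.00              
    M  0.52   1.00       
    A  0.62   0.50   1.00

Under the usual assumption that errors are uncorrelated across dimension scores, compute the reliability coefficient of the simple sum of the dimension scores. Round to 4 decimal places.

0.9370

Var(D+M+A) = 10.8² + 25² + 24.7² + 2·[10.8·25·0.52 + 10.8·24.7·0.62 + 25·24.7·0.50] = 1351.73 + 1229.08 = 2580.81.
With uncorrelated errors the cross-covariances are all true-score covariance, so they carry over unchanged; only the diagonal terms shrink to ρᵢσᵢ².
True-score variance = [10.8²·0.87 + 25²·0.93 + 24.7²·0.83] + 1229.08 = 1189.1 + 1229.08 = 2418.18.
Reliability = 2418.18 / 2580.81 = 0.9370.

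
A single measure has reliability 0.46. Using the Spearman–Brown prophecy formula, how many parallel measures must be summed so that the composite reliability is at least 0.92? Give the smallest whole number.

k ≥ ρ*(1−ρ₁)/(ρ₁(1−ρ*)) = 0.92·0.54 / (0.46·0.08) = 13.500.
Smallest integer k = 14.

14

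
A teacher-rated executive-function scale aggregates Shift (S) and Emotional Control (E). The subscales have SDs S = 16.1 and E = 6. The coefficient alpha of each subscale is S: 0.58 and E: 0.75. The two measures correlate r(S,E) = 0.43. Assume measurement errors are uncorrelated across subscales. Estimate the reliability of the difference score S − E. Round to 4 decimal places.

0.4444

Var(S−E) = 16.1² + 6² − 2·16.1·6·0.43 = 295.21 − 83.076 = 212.134.
With uncorrelated errors the cross-covariances are all true-score covariance, so they carry over unchanged; only the diagonal terms shrink to ρᵢσᵢ².
True-score variance = [16.1²·0.58 + 6²·0.75] − 83.076 = 177.342 − 83.076 = 94.2658.
Reliability = 94.2658 / 212.134 = 0.4444.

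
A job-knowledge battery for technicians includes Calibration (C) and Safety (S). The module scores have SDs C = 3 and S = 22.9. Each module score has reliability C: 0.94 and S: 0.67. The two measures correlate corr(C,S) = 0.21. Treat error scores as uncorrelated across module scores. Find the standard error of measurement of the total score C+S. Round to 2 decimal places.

Var(total) = 533.41 + 28.854 = 562.264.
True-score variance = 359.815 + 28.854 = 388.669, so reliability = 0.6913.
Error variance = 562.264 − 388.669 = 173.595; SEM = √173.595 = 13.18.

13.18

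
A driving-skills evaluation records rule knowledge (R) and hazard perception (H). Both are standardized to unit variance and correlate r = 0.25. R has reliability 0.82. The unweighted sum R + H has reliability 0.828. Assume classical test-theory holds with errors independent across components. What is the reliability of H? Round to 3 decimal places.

0.750

Var(R+H) = 2 + 2·0.25 = 2.500.
True-score variance = ρ_R + ρ_H + 2·0.25, so 0.828 = (0.82 + ρ_H + 0.50) / 2.500.
ρ_H = 0.828·2.500 − 0.82 − 0.50 = 0.750.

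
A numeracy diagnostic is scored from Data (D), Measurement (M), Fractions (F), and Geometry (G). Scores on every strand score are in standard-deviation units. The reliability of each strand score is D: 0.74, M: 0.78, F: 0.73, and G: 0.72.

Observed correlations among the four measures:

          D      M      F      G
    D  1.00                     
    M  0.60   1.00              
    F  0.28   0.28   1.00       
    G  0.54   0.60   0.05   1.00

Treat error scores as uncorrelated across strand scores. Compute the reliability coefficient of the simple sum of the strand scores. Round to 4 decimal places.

Var(D+M+F+G) = 4 + 2·[0.60 + 0.28 + 0.54 + 0.28 + 0.60 + 0.05] = 4 + 4.7 = 8.7.
Because errors are independent across components, Cov(Tᵢ,Tⱼ) = Cov(Xᵢ,Xⱼ); the off-diagonal part of the true-score variance is the same as above.
True-score variance = [0.74 + 0.78 + 0.73 + 0.72] + 4.7 = 2.97 + 4.7 = 7.67.
Reliability = 7.67 / 8.7 = 0.8816.

0.8816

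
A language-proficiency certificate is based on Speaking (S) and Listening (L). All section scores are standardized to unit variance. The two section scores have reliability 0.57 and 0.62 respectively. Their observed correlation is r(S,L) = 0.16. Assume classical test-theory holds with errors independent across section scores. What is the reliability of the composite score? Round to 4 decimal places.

0.6509

Var(S+L) = 2 + 2·[0.16] = 2 + 0.32 = 2.32.
Because errors are independent across components, Cov(Tᵢ,Tⱼ) = Cov(Xᵢ,Xⱼ); the off-diagonal part of the true-score variance is the same as above.
True-score variance = [0.57 + 0.62] + 0.32 = 1.19 + 0.32 = 1.51.
Reliability = 1.51 / 2.32 = 0.6509.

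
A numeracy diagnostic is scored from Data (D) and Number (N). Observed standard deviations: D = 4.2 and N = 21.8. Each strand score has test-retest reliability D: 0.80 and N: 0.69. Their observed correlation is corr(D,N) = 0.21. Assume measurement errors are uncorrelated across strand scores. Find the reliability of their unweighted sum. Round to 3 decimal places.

0.716

Var(D+N) = 4.2² + 21.8² + 2·[4.2·21.8·0.21] = 492.88 + 38.4552 = 531.335.
Because errors are independent across components, Cov(Tᵢ,Tⱼ) = Cov(Xᵢ,Xⱼ); the off-diagonal part of the true-score variance is the same as above.
True-score variance = [4.2²·0.80 + 21.8²·0.69] + 38.4552 = 342.028 + 38.4552 = 380.483.
Reliability = 380.483 / 531.335 = 0.716.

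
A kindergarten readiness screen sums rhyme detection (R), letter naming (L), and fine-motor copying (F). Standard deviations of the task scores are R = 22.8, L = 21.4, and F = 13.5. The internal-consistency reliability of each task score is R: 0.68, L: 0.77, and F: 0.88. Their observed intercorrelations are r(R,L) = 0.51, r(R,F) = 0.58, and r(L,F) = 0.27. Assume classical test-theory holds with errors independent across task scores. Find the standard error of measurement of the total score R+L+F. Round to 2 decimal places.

Var(total) = 1160.05 + 1010.73 = 2170.78.
True-score variance = 866.5 + 1010.73 = 1877.23, so reliability = 0.8648.
Error variance = 2170.78 − 1877.23 = 293.55; SEM = √293.55 = 17.13.

17.13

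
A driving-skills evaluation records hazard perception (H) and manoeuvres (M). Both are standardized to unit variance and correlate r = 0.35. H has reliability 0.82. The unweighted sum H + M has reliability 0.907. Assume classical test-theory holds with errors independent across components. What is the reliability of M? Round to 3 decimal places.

Var(H+M) = 2 + 2·0.35 = 2.700.
True-score variance = ρ_H + ρ_M + 2·0.35, so 0.907 = (0.82 + ρ_M + 0.70) / 2.700.
ρ_M = 0.907·2.700 − 0.82 − 0.70 = 0.929.

0.929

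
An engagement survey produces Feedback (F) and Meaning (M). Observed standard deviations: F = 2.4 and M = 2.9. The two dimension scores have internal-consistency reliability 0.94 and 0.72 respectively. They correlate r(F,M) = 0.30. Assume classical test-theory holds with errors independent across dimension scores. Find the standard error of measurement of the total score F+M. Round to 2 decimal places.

1.64

Var(total) = 14.17 + 4.176 = 18.346.
True-score variance = 11.4696 + 4.176 = 15.6456, so reliability = 0.8528.
Error variance = 18.346 − 15.6456 = 2.7004; SEM = √2.7004 = 1.64.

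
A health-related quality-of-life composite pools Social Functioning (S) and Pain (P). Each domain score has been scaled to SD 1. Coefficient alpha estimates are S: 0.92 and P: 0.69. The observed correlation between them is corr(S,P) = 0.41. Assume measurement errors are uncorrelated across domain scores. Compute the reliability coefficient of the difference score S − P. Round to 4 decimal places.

Var(S−P) = 1 + 1 − 2·0.41 = 2 − 0.82 = 1.18.
Under uncorrelated errors the observed covariances equal the true-score covariances, so only the own-variance terms attenuate.
True-score variance = [0.92 + 0.69] − 0.82 = 1.61 − 0.82 = 0.79.
Reliability = 0.79 / 1.18 = 0.6695.

0.6695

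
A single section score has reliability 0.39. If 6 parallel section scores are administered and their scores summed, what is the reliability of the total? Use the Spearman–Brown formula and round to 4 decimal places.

ρ_k = kρ / (1 + (k−1)ρ) = 6·0.39 / (1 + 5·0.39) = 2.340 / 2.950 = 0.7932.

0.7932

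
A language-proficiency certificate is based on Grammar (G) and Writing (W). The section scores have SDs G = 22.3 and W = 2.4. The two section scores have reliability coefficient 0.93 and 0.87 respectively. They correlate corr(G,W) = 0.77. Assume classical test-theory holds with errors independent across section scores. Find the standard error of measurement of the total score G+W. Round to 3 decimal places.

Var(total) = 503.05 + 82.4208 = 585.471.
True-score variance = 467.491 + 82.4208 = 549.912, so reliability = 0.9393.
Error variance = 585.471 − 549.912 = 35.5591; SEM = √35.5591 = 5.963.

5.963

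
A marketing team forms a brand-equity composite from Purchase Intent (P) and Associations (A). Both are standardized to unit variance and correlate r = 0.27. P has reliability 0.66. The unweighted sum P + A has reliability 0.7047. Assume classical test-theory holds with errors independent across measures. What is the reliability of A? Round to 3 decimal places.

0.590

Var(P+A) = 2 + 2·0.27 = 2.540.
True-score variance = ρ_P + ρ_A + 2·0.27, so 0.7047 = (0.66 + ρ_A + 0.54) / 2.540.
ρ_A = 0.7047·2.540 − 0.66 − 0.54 = 0.590.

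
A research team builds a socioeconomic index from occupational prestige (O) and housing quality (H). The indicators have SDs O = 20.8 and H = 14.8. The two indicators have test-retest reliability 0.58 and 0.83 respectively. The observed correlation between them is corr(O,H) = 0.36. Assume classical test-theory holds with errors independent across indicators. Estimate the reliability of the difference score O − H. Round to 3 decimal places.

Var(O−H) = 20.8² + 14.8² − 2·20.8·14.8·0.36 = 651.68 − 221.645 = 430.035.
With uncorrelated errors the cross-covariances are all true-score covariance, so they carry over unchanged; only the diagonal terms shrink to ρᵢσᵢ².
True-score variance = [20.8²·0.58 + 14.8²·0.83] − 221.645 = 432.734 − 221.645 = 211.09.
Reliability = 211.09 / 430.035 = 0.491.

0.491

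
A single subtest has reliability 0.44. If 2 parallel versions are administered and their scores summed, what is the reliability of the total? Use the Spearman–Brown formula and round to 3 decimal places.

0.611

ρ_k = kρ / (1 + (k−1)ρ) = 2·0.44 / (1 + 1·0.44) = 0.880 / 1.440 = 0.611.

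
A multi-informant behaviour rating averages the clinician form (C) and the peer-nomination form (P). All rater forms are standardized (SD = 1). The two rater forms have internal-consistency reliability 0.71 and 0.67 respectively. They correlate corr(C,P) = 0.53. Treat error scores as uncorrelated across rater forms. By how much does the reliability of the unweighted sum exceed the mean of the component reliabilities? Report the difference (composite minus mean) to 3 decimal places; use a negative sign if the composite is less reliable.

0.107

Var(sum) = 2 + 1.06 = 3.06; true-score variance = 1.38 + 1.06 = 2.44; composite reliability = 0.7974.
Mean component reliability = 0.6900.
Difference = 0.7974 − 0.6900 = 0.107.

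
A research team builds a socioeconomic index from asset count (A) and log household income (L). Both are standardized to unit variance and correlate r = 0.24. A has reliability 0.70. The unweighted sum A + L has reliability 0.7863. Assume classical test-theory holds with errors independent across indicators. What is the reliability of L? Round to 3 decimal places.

0.770

Var(A+L) = 2 + 2·0.24 = 2.480.
True-score variance = ρ_A + ρ_L + 2·0.24, so 0.7863 = (0.70 + ρ_L + 0.48) / 2.480.
ρ_L = 0.7863·2.480 − 0.70 − 0.48 = 0.770.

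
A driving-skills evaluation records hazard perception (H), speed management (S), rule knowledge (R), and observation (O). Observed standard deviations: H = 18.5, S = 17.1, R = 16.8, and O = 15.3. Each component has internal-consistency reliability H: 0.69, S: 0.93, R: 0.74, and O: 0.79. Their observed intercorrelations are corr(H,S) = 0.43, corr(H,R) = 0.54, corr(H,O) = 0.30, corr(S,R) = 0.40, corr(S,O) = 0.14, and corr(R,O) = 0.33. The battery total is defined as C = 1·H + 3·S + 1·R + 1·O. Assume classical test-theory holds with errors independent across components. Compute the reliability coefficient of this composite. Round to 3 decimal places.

0.930

Var(C) = 18.5² + 3²·17.1² + 16.8² + 15.3² + 2·[3·18.5·17.1·0.43 + 18.5·16.8·0.54 + 18.5·15.3·0.30 + 3·17.1·16.8·0.40 + 3·17.1·15.3·0.14 + 16.8·15.3·0.33] = 3490.27 + 2400.56 = 5890.83.
Under uncorrelated errors the observed covariances equal the true-score covariances, so only the own-variance terms attenuate.
True-score variance = [18.5²·0.69 + 3²·17.1²·0.93 + 16.8²·0.74 + 15.3²·0.79] + 2400.56 = 3077.41 + 2400.56 = 5477.98.
Reliability = 5477.98 / 5890.83 = 0.930.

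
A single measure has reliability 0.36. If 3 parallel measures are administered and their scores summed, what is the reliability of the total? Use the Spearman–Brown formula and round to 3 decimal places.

0.628

ρ_k = kρ / (1 + (k−1)ρ) = 3·0.36 / (1 + 2·0.36) = 1.080 / 1.720 = 0.628.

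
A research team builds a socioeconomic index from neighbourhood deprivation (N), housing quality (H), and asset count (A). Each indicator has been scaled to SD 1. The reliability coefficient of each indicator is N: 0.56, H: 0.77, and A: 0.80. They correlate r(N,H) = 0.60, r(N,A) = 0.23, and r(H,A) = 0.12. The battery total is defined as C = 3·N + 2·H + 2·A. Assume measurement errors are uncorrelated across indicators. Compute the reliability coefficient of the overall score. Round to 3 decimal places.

Var(C) = 3² + 2² + 2² + 2·[6·0.60 + 6·0.23 + 4·0.12] = 17 + 10.92 = 27.92.
Because errors are independent across components, Cov(Tᵢ,Tⱼ) = Cov(Xᵢ,Xⱼ); the off-diagonal part of the true-score variance is the same as above.
True-score variance = [3²·0.56 + 2²·0.77 + 2²·0.80] + 10.92 = 11.32 + 10.92 = 22.24.
Reliability = 22.24 / 27.92 = 0.797.

0.797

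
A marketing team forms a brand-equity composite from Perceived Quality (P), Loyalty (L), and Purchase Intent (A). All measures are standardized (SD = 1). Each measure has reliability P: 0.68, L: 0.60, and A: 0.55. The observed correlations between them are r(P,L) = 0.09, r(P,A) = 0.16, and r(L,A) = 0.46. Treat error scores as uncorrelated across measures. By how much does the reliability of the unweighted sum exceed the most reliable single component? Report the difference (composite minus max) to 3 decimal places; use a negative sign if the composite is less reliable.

0.055

Var(sum) = 3 + 1.42 = 4.42; true-score variance = 1.83 + 1.42 = 3.25; composite reliability = 0.7353.
Max component reliability = 0.6800.
Difference = 0.7353 − 0.6800 = 0.055.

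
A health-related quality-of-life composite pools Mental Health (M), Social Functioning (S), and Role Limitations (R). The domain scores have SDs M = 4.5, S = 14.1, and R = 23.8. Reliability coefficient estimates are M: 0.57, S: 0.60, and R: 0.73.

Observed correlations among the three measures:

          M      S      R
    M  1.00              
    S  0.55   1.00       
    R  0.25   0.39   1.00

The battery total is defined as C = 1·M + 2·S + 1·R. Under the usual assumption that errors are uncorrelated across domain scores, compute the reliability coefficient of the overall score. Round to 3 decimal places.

Var(C) = 4.5² + 2²·14.1² + 23.8² + 2·[2·4.5·14.1·0.55 + 4.5·23.8·0.25 + 2·14.1·23.8·0.39] = 1381.93 + 716.645 = 2098.57.
Because errors are independent across components, Cov(Tᵢ,Tⱼ) = Cov(Xᵢ,Xⱼ); the off-diagonal part of the true-score variance is the same as above.
True-score variance = [4.5²·0.57 + 2²·14.1²·0.60 + 23.8²·0.73] + 716.645 = 902.188 + 716.645 = 1618.83.
Reliability = 1618.83 / 2098.57 = 0.771.

0.771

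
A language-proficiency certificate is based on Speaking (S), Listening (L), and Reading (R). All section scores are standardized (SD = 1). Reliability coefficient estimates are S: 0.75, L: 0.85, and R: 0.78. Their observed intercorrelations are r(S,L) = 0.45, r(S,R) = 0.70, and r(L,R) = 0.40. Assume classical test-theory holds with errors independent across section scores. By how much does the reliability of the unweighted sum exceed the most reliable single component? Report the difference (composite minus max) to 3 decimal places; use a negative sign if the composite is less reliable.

0.048

Var(sum) = 3 + 3.1 = 6.1; true-score variance = 2.38 + 3.1 = 5.48; composite reliability = 0.8984.
Max component reliability = 0.8500.
Difference = 0.8984 − 0.8500 = 0.048.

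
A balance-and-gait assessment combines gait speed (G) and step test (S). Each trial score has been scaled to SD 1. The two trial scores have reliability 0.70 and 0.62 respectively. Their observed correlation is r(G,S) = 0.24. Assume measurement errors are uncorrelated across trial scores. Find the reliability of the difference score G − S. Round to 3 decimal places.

Var(G−S) = 1 + 1 − 2·0.24 = 2 − 0.48 = 1.52.
With uncorrelated errors the cross-covariances are all true-score covariance, so they carry over unchanged; only the diagonal terms shrink to ρᵢσᵢ².
True-score variance = [0.70 + 0.62] − 0.48 = 1.32 − 0.48 = 0.84.
Reliability = 0.84 / 1.52 = 0.553.

0.553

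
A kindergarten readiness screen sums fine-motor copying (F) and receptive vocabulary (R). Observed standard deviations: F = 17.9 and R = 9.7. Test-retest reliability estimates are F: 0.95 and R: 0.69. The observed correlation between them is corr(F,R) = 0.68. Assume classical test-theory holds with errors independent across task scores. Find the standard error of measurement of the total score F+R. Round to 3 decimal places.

Var(total) = 414.5 + 236.137 = 650.637.
True-score variance = 369.312 + 236.137 = 605.448, so reliability = 0.9305.
Error variance = 650.637 − 605.448 = 45.1884; SEM = √45.1884 = 6.722.

6.722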